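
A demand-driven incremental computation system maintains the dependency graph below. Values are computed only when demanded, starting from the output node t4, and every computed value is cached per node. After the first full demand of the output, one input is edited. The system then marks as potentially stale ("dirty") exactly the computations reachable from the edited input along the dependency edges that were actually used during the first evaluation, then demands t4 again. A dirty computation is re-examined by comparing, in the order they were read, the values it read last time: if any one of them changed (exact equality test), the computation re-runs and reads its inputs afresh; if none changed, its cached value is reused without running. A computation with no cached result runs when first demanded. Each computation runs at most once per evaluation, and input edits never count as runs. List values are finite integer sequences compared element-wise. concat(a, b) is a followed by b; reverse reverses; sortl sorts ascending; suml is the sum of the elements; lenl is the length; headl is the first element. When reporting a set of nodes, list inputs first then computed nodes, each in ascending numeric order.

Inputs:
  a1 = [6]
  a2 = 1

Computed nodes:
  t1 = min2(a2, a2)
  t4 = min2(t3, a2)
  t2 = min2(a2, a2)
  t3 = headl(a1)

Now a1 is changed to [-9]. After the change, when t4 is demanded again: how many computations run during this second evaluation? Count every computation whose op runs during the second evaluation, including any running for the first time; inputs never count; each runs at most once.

Computations that run: t3, t4 — 2 in total.

First evaluation (everything demanded from the output):
  t3 = headl([6]) = 6
  t4 = min2(6, 1) = 1

Propagation after the edit:
  t3: runs — a1 [6]->[-9]; result -9.
  t4: runs — t3 6->-9; result -9.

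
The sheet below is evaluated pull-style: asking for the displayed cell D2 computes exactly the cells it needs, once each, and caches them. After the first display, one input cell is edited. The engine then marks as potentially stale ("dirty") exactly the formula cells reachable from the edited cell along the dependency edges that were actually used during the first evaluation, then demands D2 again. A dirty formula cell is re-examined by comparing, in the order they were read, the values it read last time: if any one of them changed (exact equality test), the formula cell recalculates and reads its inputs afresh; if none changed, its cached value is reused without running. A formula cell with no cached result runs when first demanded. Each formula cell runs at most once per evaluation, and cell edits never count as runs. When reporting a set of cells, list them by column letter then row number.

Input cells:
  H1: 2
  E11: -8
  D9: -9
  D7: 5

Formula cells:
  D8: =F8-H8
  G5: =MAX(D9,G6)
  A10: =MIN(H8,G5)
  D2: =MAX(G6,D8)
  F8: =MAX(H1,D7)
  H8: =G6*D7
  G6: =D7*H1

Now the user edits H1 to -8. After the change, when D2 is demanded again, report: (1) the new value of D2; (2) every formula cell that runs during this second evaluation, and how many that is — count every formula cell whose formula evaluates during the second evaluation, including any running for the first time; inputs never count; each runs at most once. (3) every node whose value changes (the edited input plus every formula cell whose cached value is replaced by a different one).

Demanding D2 again yields 205.
5 formula cells run: D2, D8, F8, G6, H8.
The nodes whose values change: D2, D8, G6, H1, H8.

First demand of the output computes:
  F8 = MAX(2, 5) = 5
  G6 = 5 * 2 = 10
  H8 = 10 * 5 = 50
  D8 = 5 - 50 = -45
  D2 = MAX(10, -45) = 10

After the edit, cleaning proceeds:
  F8: a read changed (H1 2->-8) — executes, giving 5 — identical to its old value.
  G6: a read changed (H1 2->-8) — executes, giving -40.
  H8: a read changed (G6 10->-40) — executes, giving -200.
  D8: a read changed (H8 50->-200) — executes, giving 205.
  D2: a read changed (G6 10->-40; D8 -45->205) — executes, giving 205.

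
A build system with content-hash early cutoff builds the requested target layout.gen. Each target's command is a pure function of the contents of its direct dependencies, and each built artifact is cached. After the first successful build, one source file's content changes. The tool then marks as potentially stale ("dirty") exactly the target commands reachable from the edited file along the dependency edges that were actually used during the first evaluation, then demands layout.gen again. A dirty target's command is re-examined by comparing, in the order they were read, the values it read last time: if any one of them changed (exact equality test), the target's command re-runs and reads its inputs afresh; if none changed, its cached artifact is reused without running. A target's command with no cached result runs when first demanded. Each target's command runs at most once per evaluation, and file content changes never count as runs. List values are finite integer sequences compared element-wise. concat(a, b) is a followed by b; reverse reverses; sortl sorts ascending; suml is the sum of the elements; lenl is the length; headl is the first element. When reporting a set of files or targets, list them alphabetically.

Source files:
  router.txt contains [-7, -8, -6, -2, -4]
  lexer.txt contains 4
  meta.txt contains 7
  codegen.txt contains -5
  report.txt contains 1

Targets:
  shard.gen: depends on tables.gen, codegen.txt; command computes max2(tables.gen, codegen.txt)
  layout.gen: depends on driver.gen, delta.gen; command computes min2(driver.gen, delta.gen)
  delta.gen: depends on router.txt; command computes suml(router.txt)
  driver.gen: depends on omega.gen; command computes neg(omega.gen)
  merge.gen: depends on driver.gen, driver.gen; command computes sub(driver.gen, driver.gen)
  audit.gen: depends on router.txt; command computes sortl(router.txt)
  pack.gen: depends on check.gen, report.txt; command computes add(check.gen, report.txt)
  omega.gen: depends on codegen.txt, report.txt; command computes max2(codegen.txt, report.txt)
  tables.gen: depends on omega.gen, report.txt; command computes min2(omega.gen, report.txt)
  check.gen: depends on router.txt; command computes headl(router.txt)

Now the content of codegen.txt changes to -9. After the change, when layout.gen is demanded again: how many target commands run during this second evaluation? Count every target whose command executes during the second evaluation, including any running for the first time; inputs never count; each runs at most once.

Target commands that run: omega.gen — 1 in total.
Key observation: the change is absorbed at omega.gen — it re-runs but produces the same value, and the output's value is unchanged.

First evaluation (everything demanded from the output):
  delta.gen = suml([-7, -8, -6, -2, -4]) = -27
  omega.gen = max2(-5, 1) = 1
  driver.gen = neg(1) = -1
  layout.gen = min2(-1, -27) = -27

Propagation after the edit:
  omega.gen: runs — codegen.txt -5->-9; result 1 (same value as before).
  driver.gen: checked — values it read are unchanged (omega.gen unchanged); reused cached -1 without running.
  layout.gen: checked — values it read are unchanged (driver.gen unchanged, delta.gen unchanged); reused cached -27 without running.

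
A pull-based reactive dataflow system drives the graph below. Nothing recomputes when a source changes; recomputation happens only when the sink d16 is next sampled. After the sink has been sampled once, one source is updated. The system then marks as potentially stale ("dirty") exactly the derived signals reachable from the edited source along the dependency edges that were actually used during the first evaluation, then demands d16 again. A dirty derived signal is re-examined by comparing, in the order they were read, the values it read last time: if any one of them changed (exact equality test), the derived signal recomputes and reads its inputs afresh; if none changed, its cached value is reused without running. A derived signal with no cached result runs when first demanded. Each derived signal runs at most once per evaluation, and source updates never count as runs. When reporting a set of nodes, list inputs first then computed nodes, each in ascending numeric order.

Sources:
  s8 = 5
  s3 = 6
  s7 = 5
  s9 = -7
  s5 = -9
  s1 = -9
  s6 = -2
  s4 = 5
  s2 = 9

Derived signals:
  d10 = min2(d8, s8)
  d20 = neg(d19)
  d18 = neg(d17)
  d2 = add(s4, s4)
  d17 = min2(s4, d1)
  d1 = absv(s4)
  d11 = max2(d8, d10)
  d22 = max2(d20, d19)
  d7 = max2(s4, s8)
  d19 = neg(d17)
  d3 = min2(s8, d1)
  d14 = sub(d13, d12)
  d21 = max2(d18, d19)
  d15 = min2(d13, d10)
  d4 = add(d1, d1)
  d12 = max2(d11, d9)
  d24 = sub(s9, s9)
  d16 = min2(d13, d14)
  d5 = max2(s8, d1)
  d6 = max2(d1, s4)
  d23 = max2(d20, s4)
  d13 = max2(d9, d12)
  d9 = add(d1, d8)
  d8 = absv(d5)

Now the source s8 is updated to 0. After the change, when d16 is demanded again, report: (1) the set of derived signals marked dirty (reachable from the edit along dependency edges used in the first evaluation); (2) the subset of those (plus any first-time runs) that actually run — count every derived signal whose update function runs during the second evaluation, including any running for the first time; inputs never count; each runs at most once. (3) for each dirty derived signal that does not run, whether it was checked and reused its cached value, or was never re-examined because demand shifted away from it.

First evaluation (everything demanded from the output):
  d1 = absv(5) = 5
  d5 = max2(5, 5) = 5
  d8 = absv(5) = 5
  d9 = add(5, 5) = 10
  d10 = min2(5, 5) = 5
  d11 = max2(5, 5) = 5
  d12 = max2(5, 10) = 10
  d13 = max2(10, 10) = 10
  d14 = sub(10, 10) = 0
  d16 = min2(10, 0) = 0

Propagation after the edit:
  d5: runs — s8 5->0; result 5 (same value as before).
  d8: checked — values it read are unchanged (d5 unchanged); reused cached 5 without running.
  d9: checked — values it read are unchanged (d1 unchanged, d8 unchanged); reused cached 10 without running.
  d10: runs — s8 5->0; result 0.
  d11: runs — d10 5->0; result 5 (same value as before).
  d12: checked — values it read are unchanged (d11 unchanged, d9 unchanged); reused cached 10 without running.
  d13: checked — values it read are unchanged (d9 unchanged, d12 unchanged); reused cached 10 without running.
  d14: checked — values it read are unchanged (d13 unchanged, d12 unchanged); reused cached 0 without running.
  d16: checked — values it read are unchanged (d13 unchanged, d14 unchanged); reused cached 0 without running.

Key observation: the cutoff stops propagation at d8 — its inputs' values are unchanged, so it reuses its cache.

Marked dirty: d5, d8, d9, d10, d11, d12, d13, d14, d16.
Derived signals that run: d5, d10, d11 — 3 in total.
Checked but reused from cache: d8, d9, d12, d13, d14, d16.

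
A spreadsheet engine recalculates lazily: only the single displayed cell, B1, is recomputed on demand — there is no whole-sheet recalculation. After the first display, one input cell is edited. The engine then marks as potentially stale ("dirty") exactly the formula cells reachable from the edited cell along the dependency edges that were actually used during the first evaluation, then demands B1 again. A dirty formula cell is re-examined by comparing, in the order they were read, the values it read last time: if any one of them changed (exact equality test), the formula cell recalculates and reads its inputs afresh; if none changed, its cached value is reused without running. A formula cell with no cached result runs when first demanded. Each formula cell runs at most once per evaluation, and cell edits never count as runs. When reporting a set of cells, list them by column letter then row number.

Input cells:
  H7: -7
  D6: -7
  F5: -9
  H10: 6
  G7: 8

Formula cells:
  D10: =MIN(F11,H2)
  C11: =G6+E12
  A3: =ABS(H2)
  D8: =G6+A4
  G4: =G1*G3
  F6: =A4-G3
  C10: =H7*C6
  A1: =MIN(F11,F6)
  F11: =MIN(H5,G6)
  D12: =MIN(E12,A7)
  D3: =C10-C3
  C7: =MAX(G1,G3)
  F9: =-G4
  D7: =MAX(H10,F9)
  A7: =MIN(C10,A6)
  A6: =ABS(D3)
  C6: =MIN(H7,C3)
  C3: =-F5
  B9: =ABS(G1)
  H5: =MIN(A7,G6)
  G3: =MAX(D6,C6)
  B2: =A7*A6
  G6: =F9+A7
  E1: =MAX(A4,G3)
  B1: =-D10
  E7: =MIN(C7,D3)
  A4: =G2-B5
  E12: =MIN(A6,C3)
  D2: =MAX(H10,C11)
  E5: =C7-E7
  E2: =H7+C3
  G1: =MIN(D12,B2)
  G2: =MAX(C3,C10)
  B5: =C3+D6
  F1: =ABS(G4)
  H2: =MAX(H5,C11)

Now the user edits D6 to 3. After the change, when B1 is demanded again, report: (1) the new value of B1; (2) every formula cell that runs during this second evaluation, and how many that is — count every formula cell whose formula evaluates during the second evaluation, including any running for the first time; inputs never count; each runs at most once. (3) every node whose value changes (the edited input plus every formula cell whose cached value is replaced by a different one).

New value of B1: -13.
Formula cells that run: B1, C11, D10, F9, F11, G3, G4, G6, H2, H5 — 10 in total.
Values that change: B1, C11, D6, D10, F9, F11, G3, G4, G6, H2, H5.

First evaluation (everything demanded from the output):
  C3 = -(-9) = 9
  C6 = MIN(-7, 9) = -7
  C10 = -7 * -7 = 49
  D3 = 49 - 9 = 40
  A6 = ABS(40) = 40
  A7 = MIN(49, 40) = 40
  B2 = 40 * 40 = 1600
  E12 = MIN(40, 9) = 9
  D12 = MIN(9, 40) = 9
  G1 = MIN(9, 1600) = 9
  G3 = MAX(-7, -7) = -7
  G4 = 9 * -7 = -63
  F9 = -(-63) = 63
  G6 = 63 + 40 = 103
  C11 = 103 + 9 = 112
  H5 = MIN(40, 103) = 40
  F11 = MIN(40, 103) = 40
  H2 = MAX(40, 112) = 112
  D10 = MIN(40, 112) = 40
  B1 = -(40) = -40

Propagation after the edit:
  G3: runs — D6 -7->3; result 3.
  G4: runs — G3 -7->3; result 27.
  F9: runs — G4 -63->27; result -27.
  G6: runs — F9 63->-27; result 13.
  C11: runs — G6 103->13; result 22.
  H5: runs — G6 103->13; result 13.
  F11: runs — H5 40->13; G6 103->13; result 13.
  H2: runs — H5 40->13; C11 112->22; result 22.
  D10: runs — F11 40->13; H2 112->22; result 13.
  B1: runs — D10 40->13; result -13.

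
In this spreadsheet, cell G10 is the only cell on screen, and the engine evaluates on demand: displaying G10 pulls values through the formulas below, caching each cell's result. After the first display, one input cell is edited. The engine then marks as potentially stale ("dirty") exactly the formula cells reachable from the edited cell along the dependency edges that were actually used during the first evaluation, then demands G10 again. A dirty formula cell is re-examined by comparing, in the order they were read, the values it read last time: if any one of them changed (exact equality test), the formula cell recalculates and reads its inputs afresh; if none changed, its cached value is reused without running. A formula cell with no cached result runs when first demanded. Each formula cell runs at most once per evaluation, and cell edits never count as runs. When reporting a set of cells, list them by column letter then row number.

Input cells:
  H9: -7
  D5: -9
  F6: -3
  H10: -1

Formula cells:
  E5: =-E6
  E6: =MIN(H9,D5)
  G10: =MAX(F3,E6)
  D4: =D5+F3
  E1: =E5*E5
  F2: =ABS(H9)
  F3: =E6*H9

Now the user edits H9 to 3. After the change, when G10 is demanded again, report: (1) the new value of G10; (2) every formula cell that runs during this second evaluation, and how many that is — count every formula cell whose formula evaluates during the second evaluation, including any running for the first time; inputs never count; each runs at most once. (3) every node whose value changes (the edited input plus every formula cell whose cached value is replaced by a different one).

Initial pass — values computed on the first demand:
  E6 = MIN(-7, -9) = -9
  F3 = -9 * -7 = 63
  G10 = MAX(63, -9) = 63

Second demand — change propagation:
  E6: re-runs because H9 -7->3; new result -9 (unchanged).
  F3: re-runs because H9 -7->3; new result -27.
  G10: re-runs because F3 63->-27; new result -9.

G10 now evaluates to -9.
Run set: E6, F3, G10 (3 run).
Changed values: F3, G10, H9.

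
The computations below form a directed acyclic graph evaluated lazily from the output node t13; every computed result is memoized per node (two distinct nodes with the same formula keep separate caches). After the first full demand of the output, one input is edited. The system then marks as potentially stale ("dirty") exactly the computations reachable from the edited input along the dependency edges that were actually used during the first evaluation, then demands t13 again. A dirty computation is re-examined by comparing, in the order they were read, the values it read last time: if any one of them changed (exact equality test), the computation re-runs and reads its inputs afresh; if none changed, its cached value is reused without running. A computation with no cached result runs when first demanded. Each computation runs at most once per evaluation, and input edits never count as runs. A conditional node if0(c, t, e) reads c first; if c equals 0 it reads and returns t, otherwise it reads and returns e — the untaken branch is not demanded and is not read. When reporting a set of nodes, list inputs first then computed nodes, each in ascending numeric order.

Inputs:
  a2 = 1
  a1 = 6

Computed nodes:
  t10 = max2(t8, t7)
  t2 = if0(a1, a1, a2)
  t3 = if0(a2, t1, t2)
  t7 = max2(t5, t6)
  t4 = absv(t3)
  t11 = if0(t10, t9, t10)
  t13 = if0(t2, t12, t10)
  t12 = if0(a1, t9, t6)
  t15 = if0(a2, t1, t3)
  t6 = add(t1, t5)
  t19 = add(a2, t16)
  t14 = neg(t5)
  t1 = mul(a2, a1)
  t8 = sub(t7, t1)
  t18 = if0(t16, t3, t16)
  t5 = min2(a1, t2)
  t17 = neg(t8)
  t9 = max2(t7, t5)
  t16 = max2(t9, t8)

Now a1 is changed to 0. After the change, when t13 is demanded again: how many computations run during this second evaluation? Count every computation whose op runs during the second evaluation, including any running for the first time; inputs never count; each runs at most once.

First demand of the output computes:
  t1 = mul(1, 6) = 6
  t2 = if0(a1=6 -> else branch a2) = 1
  t5 = min2(6, 1) = 1
  t6 = add(6, 1) = 7
  t7 = max2(1, 7) = 7
  t8 = sub(7, 6) = 1
  t10 = max2(1, 7) = 7
  t13 = if0(t2=1 -> else branch t10) = 7

After the edit, cleaning proceeds:
  t1: a read changed (a1 6->0) — executes, giving 0.
  t2: a read changed (a1 6->0) — executes, giving 0.
  t5: a read changed (a1 6->0; t2 1->0) — executes, giving 0.
  t6: a read changed (t1 6->0; t5 1->0) — executes, giving 0.
  t7: a read changed (t5 1->0; t6 7->0) — executes, giving 0.
  t8: stays stale; no demand reaches it after the flip.
  t9: had never run; runs now, result 0.
  t10: stays stale; no demand reaches it after the flip.
  t12: had never run; runs now, result 0.
  t13: a read changed (t2 1->0) — executes, giving 0.

Note the branch switch — demand abandons t8, t10, which are never re-examined.

8 computations run: t1, t2, t5, t6, t7, t9, t12, t13.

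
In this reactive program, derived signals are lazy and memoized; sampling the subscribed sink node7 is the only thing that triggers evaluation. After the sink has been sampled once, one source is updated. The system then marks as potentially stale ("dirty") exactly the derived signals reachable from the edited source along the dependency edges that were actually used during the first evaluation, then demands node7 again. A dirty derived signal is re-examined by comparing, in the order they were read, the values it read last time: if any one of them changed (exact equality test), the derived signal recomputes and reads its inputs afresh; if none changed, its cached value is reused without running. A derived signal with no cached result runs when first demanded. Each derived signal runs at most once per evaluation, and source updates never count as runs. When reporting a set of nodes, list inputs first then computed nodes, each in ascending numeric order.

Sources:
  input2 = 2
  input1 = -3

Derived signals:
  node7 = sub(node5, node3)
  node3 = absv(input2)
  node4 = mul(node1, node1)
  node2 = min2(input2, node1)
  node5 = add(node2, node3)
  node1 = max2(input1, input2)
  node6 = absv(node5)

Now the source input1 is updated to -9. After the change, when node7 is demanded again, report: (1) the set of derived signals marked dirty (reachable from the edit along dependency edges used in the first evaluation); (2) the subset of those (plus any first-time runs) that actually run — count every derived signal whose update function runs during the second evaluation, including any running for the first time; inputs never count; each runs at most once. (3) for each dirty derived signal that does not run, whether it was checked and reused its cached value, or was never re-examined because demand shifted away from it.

The edit dirties: node1, node2, node5, node7.
1 derived signals run: node1.
Cache hits after checking: node2, node5, node7.
Note the absorption at node1: it re-runs yet its value is the same, leaving the output's value untouched.

First demand of the output computes:
  node1 = max2(-3, 2) = 2
  node2 = min2(2, 2) = 2
  node3 = absv(2) = 2
  node5 = add(2, 2) = 4
  node7 = sub(4, 2) = 2

After the edit, cleaning proceeds:
  node1: a read changed (input1 -3->-9) — executes, giving 2 — identical to its old value.
  node2: dirty, but its reads are unchanged (input2 unchanged, node1 unchanged); cached 2 stands.
  node5: dirty, but its reads are unchanged (node2 unchanged, node3 unchanged); cached 4 stands.
  node7: dirty, but its reads are unchanged (node5 unchanged, node3 unchanged); cached 2 stands.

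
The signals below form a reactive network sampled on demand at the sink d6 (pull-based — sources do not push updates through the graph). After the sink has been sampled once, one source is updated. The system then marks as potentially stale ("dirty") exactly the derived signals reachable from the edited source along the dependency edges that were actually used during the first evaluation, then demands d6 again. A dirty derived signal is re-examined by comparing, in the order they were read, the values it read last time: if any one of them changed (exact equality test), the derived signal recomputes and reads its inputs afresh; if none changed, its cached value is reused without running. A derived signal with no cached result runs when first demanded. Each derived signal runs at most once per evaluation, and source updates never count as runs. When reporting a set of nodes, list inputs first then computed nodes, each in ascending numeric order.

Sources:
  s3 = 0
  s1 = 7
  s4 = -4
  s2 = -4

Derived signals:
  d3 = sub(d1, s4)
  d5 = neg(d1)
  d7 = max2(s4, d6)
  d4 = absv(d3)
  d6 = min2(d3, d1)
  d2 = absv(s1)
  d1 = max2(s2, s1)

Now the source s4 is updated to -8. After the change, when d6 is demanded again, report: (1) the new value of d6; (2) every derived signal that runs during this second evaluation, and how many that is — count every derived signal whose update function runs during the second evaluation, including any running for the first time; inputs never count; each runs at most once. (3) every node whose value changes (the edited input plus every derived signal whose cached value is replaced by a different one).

Initial pass — values computed on the first demand:
  d1 = max2(-4, 7) = 7
  d3 = sub(7, -4) = 11
  d6 = min2(11, 7) = 7

Second demand — change propagation:
  d3: re-runs because s4 -4->-8; new result 15.
  d6: re-runs because d3 11->15; new result 7 (unchanged).

d6 now evaluates to 7.
Run set: d3, d6 (2 run).
Changed values: s4, d3.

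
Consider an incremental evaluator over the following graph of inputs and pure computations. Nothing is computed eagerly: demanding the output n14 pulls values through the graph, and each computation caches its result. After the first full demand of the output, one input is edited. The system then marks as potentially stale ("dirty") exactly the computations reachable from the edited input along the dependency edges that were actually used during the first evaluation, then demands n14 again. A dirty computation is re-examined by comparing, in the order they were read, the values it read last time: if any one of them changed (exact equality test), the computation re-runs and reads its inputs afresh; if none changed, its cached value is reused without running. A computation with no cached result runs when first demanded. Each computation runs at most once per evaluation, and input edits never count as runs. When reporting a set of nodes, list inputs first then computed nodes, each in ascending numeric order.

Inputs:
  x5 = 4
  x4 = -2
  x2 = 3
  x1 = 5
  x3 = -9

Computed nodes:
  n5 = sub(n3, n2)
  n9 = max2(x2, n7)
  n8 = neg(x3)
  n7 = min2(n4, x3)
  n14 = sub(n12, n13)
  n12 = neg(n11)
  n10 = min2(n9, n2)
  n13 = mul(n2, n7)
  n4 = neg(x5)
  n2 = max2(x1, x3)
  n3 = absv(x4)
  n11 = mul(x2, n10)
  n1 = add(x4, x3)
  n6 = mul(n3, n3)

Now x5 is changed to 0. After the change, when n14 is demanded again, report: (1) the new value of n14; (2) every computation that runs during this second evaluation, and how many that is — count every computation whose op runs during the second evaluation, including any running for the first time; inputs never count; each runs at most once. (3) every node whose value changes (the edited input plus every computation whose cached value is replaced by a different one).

n14 now evaluates to 36.
Run set: n4, n7 (2 run).
Changed values: x5, n4.
The important point: n7 recomputes to an identical value, and the output ends up unchanged.

Initial pass — values computed on the first demand:
  n2 = max2(5, -9) = 5
  n4 = neg(4) = -4
  n7 = min2(-4, -9) = -9
  n9 = max2(3, -9) = 3
  n10 = min2(3, 5) = 3
  n11 = mul(3, 3) = 9
  n12 = neg(9) = -9
  n13 = mul(5, -9) = -45
  n14 = sub(-9, -45) = 36

Second demand — change propagation:
  n4: re-runs because x5 4->0; new result 0.
  n7: re-runs because n4 -4->0; new result -9 (unchanged).
  n9: re-examined; everything it read last time is the same (x2 unchanged, n7 unchanged) — cache 3 kept, no run.
  n10: re-examined; everything it read last time is the same (n9 unchanged, n2 unchanged) — cache 3 kept, no run.
  n11: re-examined; everything it read last time is the same (x2 unchanged, n10 unchanged) — cache 9 kept, no run.
  n12: re-examined; everything it read last time is the same (n11 unchanged) — cache -9 kept, no run.
  n13: re-examined; everything it read last time is the same (n2 unchanged, n7 unchanged) — cache -45 kept, no run.
  n14: re-examined; everything it read last time is the same (n12 unchanged, n13 unchanged) — cache 36 kept, no run.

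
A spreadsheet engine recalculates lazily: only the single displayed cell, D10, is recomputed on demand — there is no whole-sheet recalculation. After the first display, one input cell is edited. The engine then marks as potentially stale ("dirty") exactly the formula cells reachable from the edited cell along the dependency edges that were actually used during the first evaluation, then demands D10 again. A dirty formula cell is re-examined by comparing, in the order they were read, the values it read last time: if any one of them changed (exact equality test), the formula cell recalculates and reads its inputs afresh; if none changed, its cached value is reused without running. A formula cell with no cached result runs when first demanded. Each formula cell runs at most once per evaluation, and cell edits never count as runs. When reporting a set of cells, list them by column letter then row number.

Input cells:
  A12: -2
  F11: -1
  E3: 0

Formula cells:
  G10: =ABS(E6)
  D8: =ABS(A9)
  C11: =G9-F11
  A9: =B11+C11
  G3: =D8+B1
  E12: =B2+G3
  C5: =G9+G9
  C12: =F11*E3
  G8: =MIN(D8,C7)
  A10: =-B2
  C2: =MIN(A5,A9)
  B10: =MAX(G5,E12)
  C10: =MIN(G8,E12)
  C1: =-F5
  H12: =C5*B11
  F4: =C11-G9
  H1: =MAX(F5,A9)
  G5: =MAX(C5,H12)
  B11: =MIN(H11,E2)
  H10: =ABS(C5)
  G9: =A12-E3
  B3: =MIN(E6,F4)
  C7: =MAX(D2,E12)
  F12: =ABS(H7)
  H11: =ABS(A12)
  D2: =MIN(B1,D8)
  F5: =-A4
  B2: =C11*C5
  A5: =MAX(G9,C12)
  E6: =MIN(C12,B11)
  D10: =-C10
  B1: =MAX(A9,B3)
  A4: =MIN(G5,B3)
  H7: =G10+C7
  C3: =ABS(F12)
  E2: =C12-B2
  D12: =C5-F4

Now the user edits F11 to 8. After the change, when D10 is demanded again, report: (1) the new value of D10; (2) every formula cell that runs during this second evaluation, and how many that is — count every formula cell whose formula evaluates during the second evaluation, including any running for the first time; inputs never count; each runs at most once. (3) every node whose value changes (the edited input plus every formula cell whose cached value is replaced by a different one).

First evaluation (everything demanded from the output):
  C12 = -1 * 0 = 0
  G9 = -2 - 0 = -2
  C5 = -2 + -2 = -4
  C11 = -2 - -1 = -1
  B2 = -1 * -4 = 4
  E2 = 0 - 4 = -4
  F4 = -1 - -2 = 1
  H11 = ABS(-2) = 2
  B11 = MIN(2, -4) = -4
  A9 = -4 + -1 = -5
  D8 = ABS(-5) = 5
  E6 = MIN(0, -4) = -4
  B3 = MIN(-4, 1) = -4
  B1 = MAX(-5, -4) = -4
  D2 = MIN(-4, 5) = -4
  G3 = 5 + -4 = 1
  E12 = 4 + 1 = 5
  C7 = MAX(-4, 5) = 5
  G8 = MIN(5, 5) = 5
  C10 = MIN(5, 5) = 5
  D10 = -(5) = -5

Propagation after the edit:
  C11: runs — F11 -1->8; result -10.
  B2: runs — C11 -1->-10; result 40.
  C12: runs — F11 -1->8; result 0 (same value as before).
  E2: runs — B2 4->40; result -40.
  B11: runs — E2 -4->-40; result -40.
  A9: runs — B11 -4->-40; C11 -1->-10; result -50.
  D8: runs — A9 -5->-50; result 50.
  E6: runs — B11 -4->-40; result -40.
  F4: runs — C11 -1->-10; result -8.
  B3: runs — E6 -4->-40; F4 1->-8; result -40.
  B1: runs — A9 -5->-50; B3 -4->-40; result -40.
  D2: runs — B1 -4->-40; D8 5->50; result -40.
  G3: runs — D8 5->50; B1 -4->-40; result 10.
  E12: runs — B2 4->40; G3 1->10; result 50.
  C7: runs — D2 -4->-40; E12 5->50; result 50.
  G8: runs — D8 5->50; C7 5->50; result 50.
  C10: runs — G8 5->50; E12 5->50; result 50.
  D10: runs — C10 5->50; result -50.

New value of D10: -50.
Formula cells that run: A9, B1, B2, B3, B11, C7, C10, C11, C12, D2, D8, D10, E2, E6, E12, F4, G3, G8 — 18 in total.
Values that change: A9, B1, B2, B3, B11, C7, C10, C11, D2, D8, D10, E2, E6, E12, F4, F11, G3, G8.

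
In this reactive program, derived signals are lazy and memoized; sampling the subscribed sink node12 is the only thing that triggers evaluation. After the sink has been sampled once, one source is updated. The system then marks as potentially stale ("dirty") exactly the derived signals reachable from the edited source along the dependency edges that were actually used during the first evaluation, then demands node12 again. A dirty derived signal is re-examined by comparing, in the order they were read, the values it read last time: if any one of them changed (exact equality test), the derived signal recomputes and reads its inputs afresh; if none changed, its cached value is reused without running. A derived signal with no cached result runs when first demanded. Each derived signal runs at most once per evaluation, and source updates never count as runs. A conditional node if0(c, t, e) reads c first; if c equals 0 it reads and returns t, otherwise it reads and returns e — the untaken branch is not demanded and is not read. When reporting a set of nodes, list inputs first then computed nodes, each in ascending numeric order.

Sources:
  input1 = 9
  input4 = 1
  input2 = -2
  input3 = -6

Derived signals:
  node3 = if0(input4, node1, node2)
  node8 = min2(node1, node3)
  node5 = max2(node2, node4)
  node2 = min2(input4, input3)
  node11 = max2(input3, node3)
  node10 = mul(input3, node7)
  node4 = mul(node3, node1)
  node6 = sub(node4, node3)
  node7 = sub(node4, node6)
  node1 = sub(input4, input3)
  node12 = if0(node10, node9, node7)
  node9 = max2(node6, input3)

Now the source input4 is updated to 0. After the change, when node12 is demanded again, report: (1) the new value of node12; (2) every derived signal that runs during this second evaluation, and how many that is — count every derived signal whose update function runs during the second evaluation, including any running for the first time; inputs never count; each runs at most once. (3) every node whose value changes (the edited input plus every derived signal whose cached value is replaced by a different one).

Demanding node12 again yields 6.
7 derived signals run: node1, node3, node4, node6, node7, node10, node12.
The nodes whose values change: input4, node1, node3, node4, node6, node7, node10, node12.
Note the branch switch — demand abandons node2, which is never re-examined.

First demand of the output computes:
  node1 = sub(1, -6) = 7
  node2 = min2(1, -6) = -6
  node3 = if0(input4=1 -> else branch node2) = -6
  node4 = mul(-6, 7) = -42
  node6 = sub(-42, -6) = -36
  node7 = sub(-42, -36) = -6
  node10 = mul(-6, -6) = 36
  node12 = if0(node10=36 -> else branch node7) = -6

After the edit, cleaning proceeds:
  node1: a read changed (input4 1->0) — executes, giving 6.
  node2: stays stale; no demand reaches it after the flip.
  node3: a read changed (input4 1->0) — executes, giving 6.
  node4: a read changed (node3 -6->6; node1 7->6) — executes, giving 36.
  node6: a read changed (node4 -42->36; node3 -6->6) — executes, giving 30.
  node7: a read changed (node4 -42->36; node6 -36->30) — executes, giving 6.
  node10: a read changed (node7 -6->6) — executes, giving -36.
  node12: a read changed (node10 36->-36; node7 -6->6) — executes, giving 6.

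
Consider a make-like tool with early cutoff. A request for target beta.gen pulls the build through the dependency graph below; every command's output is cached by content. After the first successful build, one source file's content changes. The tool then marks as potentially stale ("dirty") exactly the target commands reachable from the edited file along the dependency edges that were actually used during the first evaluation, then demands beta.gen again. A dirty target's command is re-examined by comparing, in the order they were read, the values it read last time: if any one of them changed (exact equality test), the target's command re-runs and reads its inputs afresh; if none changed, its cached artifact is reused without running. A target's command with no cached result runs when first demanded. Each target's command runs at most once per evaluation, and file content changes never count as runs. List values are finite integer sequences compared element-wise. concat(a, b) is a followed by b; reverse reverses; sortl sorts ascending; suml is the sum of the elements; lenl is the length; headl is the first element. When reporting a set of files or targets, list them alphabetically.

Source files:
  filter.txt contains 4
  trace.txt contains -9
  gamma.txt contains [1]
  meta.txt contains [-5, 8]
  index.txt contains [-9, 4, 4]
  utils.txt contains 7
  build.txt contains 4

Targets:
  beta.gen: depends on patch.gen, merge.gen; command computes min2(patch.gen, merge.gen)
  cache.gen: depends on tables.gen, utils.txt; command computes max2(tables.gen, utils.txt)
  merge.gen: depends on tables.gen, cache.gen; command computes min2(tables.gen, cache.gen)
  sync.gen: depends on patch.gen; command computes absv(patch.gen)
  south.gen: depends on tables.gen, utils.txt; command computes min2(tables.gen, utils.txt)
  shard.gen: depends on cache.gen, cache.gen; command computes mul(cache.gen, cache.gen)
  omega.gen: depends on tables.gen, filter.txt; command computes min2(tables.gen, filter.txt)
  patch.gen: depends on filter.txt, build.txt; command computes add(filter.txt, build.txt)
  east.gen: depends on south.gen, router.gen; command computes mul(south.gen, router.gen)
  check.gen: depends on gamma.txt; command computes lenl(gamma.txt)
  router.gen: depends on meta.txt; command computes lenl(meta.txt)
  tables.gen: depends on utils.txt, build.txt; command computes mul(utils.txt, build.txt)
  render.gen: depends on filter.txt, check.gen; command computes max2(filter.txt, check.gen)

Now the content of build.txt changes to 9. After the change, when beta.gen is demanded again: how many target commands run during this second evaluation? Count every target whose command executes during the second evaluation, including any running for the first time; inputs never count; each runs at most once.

5 target commands run: beta.gen, cache.gen, merge.gen, patch.gen, tables.gen.

First demand of the output computes:
  patch.gen = add(4, 4) = 8
  tables.gen = mul(7, 4) = 28
  cache.gen = max2(28, 7) = 28
  merge.gen = min2(28, 28) = 28
  beta.gen = min2(8, 28) = 8

After the edit, cleaning proceeds:
  patch.gen: a read changed (build.txt 4->9) — executes, giving 13.
  tables.gen: a read changed (build.txt 4->9) — executes, giving 63.
  cache.gen: a read changed (tables.gen 28->63) — executes, giving 63.
  merge.gen: a read changed (tables.gen 28->63; cache.gen 28->63) — executes, giving 63.
  beta.gen: a read changed (patch.gen 8->13; merge.gen 28->63) — executes, giving 13.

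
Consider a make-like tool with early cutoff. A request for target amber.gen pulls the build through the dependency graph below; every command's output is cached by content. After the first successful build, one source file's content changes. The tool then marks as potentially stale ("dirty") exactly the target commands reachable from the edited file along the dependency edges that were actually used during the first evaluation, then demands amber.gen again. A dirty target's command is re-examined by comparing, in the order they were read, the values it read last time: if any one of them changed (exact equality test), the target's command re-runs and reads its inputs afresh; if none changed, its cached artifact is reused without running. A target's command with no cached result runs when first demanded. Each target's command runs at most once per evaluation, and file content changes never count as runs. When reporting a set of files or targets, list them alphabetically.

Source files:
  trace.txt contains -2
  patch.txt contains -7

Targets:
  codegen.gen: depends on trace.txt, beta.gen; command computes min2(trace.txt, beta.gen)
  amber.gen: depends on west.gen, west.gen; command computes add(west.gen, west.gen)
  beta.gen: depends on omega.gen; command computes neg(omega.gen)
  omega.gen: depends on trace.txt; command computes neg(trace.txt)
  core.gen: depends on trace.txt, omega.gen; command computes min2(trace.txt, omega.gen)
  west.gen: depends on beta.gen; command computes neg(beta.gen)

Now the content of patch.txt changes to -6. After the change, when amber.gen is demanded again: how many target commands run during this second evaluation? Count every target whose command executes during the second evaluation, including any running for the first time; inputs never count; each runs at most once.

First demand of the output computes:
  omega.gen = neg(-2) = 2
  beta.gen = neg(2) = -2
  west.gen = neg(-2) = 2
  amber.gen = add(2, 2) = 4

After the edit, cleaning proceeds:
  no node depends on patch.txt at all; the second demand re-runs nothing.

Note the shortcut — nothing in the graph depends on patch.txt at all, so no recomputation happens.

0 target commands run: none.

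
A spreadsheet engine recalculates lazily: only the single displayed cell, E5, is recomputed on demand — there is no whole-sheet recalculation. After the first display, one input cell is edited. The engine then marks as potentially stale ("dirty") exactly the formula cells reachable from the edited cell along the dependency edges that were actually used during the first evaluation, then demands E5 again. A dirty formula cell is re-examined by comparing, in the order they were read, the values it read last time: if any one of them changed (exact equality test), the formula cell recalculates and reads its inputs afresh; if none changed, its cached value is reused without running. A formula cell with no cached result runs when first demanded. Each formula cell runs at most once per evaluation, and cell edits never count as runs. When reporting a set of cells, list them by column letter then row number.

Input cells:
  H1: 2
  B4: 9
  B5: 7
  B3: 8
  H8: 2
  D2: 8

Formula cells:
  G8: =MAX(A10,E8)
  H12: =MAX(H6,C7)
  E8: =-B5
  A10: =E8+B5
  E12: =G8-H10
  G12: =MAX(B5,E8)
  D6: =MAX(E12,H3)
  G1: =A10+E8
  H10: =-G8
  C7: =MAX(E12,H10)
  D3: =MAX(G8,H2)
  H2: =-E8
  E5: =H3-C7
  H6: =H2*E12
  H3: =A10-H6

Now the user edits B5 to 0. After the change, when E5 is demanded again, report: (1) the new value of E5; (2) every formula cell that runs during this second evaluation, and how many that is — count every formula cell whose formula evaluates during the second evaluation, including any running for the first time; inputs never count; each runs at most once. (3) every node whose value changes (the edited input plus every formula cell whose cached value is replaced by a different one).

New value of E5: 0.
Formula cells that run: A10, E8, G8, H2, H6 — 5 in total.
Values that change: B5, E8, H2.
Key observation: the cutoff stops propagation at H10 — its inputs' values are unchanged, so it reuses its cache.

First evaluation (everything demanded from the output):
  E8 = -(7) = -7
  A10 = -7 + 7 = 0
  G8 = MAX(0, -7) = 0
  H2 = -(-7) = 7
  H10 = -(0) = 0
  E12 = 0 - 0 = 0
  C7 = MAX(0, 0) = 0
  H6 = 7 * 0 = 0
  H3 = 0 - 0 = 0
  E5 = 0 - 0 = 0

Propagation after the edit:
  E8: runs — B5 7->0; result 0.
  A10: runs — E8 -7->0; B5 7->0; result 0 (same value as before).
  G8: runs — E8 -7->0; result 0 (same value as before).
  H2: runs — E8 -7->0; result 0.
  H10: checked — values it read are unchanged (G8 unchanged); reused cached 0 without running.
  E12: checked — values it read are unchanged (G8 unchanged, H10 unchanged); reused cached 0 without running.
  C7: checked — values it read are unchanged (E12 unchanged, H10 unchanged); reused cached 0 without running.
  H6: runs — H2 7->0; result 0 (same value as before).
  H3: checked — values it read are unchanged (A10 unchanged, H6 unchanged); reused cached 0 without running.
  E5: checked — values it read are unchanged (H3 unchanged, C7 unchanged); reused cached 0 without running.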